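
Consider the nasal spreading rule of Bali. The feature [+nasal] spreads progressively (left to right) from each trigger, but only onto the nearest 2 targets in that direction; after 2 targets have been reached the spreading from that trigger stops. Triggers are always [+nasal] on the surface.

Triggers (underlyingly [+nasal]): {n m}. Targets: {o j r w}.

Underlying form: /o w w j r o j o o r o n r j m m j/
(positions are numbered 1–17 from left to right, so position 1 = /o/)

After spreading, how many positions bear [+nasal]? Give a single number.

6

From /n/ at 12 rightward: 13 /r/ → [+nasal]; 14 /j/ → [+nasal]; bound reached.
From /m/ at 15 rightward: 16 /m/ is itself a trigger — this domain ends here.
From /m/ at 16 rightward: 17 /j/ → [+nasal]; word edge.
Targets with no active source: positions 1 2 3 4 5 6 7 8 9 10 11 stay [-nasal].
[+nasal] positions on the surface: 12 13 14 15 16 17.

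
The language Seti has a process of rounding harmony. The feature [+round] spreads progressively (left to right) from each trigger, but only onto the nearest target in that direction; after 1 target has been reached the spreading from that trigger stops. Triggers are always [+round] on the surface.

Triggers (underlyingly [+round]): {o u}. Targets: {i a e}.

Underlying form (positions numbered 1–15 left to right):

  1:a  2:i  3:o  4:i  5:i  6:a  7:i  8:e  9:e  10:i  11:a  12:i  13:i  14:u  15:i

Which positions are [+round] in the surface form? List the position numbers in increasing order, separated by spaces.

3 4 14 15

From /o/ at 3 rightward: 4 /i/ → [+round]; bound reached.
From /u/ at 14 rightward: 15 /i/ → [+round]; bound reached.
Targets with no active source: positions 1 2 5 6 7 8 9 10 11 12 13 stay [-round].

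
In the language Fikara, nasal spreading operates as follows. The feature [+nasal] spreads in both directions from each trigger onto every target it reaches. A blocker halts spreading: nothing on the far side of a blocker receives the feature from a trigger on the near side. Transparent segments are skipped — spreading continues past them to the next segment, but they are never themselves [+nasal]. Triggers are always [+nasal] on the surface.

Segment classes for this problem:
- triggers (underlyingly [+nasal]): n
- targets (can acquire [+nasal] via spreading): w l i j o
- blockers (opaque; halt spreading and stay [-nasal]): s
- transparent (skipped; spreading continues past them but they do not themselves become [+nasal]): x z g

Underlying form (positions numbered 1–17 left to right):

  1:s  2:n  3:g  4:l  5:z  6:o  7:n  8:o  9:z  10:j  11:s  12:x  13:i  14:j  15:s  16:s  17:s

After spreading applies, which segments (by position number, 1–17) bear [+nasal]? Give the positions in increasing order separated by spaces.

From /n/ at 2 rightward: 3 /g/ transparent; 4 /l/ → [+nasal]; 5 /z/ transparent; 6 /o/ → [+nasal]; 7 /n/ is itself a trigger — this domain ends here.
From /n/ at 2 leftward: 1 /s/ blocks.
From /n/ at 7 rightward: 8 /o/ → [+nasal]; 9 /z/ transparent; 10 /j/ → [+nasal]; 11 /s/ blocks.
From /n/ at 7 leftward: 6 /o/ → [+nasal]; 5 /z/ transparent; 4 /l/ → [+nasal]; 3 /g/ transparent; 2 /n/ is itself a trigger — this domain ends here.
Targets with no active source: positions 13 14 stay [-nasal].

2 4 6 7 8 10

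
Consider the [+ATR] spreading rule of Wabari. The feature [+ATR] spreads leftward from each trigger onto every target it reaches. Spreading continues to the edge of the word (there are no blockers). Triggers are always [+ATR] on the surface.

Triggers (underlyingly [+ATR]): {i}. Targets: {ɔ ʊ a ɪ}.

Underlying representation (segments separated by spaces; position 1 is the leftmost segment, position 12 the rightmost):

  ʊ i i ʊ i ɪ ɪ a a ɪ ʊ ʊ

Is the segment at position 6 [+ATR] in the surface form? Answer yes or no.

From /i/ at 2 leftward: 1 /ʊ/ → [+ATR]; word edge.
From /i/ at 3 leftward: 2 /i/ is itself a trigger — this domain ends here.
From /i/ at 5 leftward: 4 /ʊ/ → [+ATR]; 3 /i/ is itself a trigger — this domain ends here.
Targets with no active source: positions 6 7 8 9 10 11 12 stay [-ATR].
[+ATR] positions on the surface: 1 2 3 4 5.

no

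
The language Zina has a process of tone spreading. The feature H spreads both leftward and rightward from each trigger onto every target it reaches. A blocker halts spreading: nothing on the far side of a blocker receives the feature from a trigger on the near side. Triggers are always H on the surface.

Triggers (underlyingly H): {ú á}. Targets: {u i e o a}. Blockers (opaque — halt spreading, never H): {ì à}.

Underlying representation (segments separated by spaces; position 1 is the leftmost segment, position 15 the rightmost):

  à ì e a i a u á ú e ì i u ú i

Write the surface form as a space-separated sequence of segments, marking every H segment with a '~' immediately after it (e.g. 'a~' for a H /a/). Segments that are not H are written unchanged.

à ì e~ a~ i~ a~ u~ á~ ú~ e~ ì i~ u~ ú~ i~

From /á/ at 8 rightward: 9 /ú/ is itself a trigger — this domain ends here.
From /á/ at 8 leftward: 7 /u/ → H; 6 /a/ → H; 5 /i/ → H; 4 /a/ → H; 3 /e/ → H; 2 /ì/ blocks.
From /ú/ at 9 rightward: 10 /e/ → H; 11 /ì/ blocks.
From /ú/ at 9 leftward: 8 /á/ is itself a trigger — this domain ends here.
From /ú/ at 14 rightward: 15 /i/ → H; word edge.
From /ú/ at 14 leftward: 13 /u/ → H; 12 /i/ → H; 11 /ì/ blocks.
H positions on the surface: 3 4 5 6 7 8 9 10 12 13 14 15.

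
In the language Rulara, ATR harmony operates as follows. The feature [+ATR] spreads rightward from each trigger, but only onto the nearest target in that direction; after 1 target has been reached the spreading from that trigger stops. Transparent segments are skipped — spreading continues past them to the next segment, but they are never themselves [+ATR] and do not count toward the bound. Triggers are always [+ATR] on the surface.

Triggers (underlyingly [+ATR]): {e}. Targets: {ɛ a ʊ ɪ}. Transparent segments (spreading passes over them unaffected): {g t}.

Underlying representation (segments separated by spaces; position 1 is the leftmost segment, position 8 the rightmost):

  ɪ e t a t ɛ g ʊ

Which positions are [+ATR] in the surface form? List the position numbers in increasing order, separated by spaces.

From /e/ at 2 rightward: 3 /t/ transparent; 4 /a/ → [+ATR]; bound reached.
Targets with no active source: positions 1 6 8 stay [-ATR].

2 4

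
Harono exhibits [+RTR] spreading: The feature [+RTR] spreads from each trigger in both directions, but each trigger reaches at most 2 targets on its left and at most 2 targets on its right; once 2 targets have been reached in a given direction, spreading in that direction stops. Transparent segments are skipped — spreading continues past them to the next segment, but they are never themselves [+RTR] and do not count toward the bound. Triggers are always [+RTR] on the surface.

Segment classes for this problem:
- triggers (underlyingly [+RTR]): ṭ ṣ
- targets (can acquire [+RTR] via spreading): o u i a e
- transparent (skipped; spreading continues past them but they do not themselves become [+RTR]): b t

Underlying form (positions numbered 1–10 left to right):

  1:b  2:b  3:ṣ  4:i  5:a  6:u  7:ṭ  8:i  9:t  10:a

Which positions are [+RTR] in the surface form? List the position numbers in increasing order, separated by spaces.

3 4 5 6 7 8 10

From /ṣ/ at 3 rightward: 4 /i/ → [+RTR]; 5 /a/ → [+RTR]; bound reached.
From /ṣ/ at 3 leftward: 2 /b/ transparent; 1 /b/ transparent; word edge.
From /ṭ/ at 7 rightward: 8 /i/ → [+RTR]; 9 /t/ transparent; 10 /a/ → [+RTR]; bound reached.
From /ṭ/ at 7 leftward: 6 /u/ → [+RTR]; 5 /a/ → [+RTR]; bound reached.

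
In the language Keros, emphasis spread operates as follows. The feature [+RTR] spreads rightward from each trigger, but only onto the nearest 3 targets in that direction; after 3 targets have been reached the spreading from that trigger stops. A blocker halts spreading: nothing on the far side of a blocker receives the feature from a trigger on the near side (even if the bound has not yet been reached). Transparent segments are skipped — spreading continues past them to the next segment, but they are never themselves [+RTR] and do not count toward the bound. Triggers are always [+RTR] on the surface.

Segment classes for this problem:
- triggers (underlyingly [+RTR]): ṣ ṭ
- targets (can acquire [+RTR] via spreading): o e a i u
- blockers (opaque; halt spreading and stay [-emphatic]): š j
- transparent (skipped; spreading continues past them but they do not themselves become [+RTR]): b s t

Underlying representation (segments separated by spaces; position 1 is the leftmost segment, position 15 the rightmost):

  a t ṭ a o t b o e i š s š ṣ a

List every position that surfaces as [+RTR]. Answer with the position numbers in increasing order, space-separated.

3 4 5 8 14 15

From /ṭ/ at 3 rightward: 4 /a/ → [+RTR]; 5 /o/ → [+RTR]; 6 /t/ transparent; 7 /b/ transparent; 8 /o/ → [+RTR]; bound reached.
From /ṣ/ at 14 rightward: 15 /a/ → [+RTR]; word edge.
Targets with no active source: positions 1 9 10 stay [-emphatic].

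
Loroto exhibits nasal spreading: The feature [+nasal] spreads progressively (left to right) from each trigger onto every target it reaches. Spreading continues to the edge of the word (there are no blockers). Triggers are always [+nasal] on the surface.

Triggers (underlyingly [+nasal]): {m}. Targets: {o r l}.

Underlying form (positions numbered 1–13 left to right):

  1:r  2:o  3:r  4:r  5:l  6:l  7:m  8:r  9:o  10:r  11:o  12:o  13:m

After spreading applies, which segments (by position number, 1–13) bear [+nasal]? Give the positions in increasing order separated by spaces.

7 8 9 10 11 12 13

From /m/ at 7 rightward: 8 /r/ → [+nasal]; 9 /o/ → [+nasal]; 10 /r/ → [+nasal]; 11 /o/ → [+nasal]; 12 /o/ → [+nasal]; 13 /m/ is itself a trigger — this domain ends here.
From /m/ at 13 rightward: word edge.
Targets with no active source: positions 1 2 3 4 5 6 stay [-nasal].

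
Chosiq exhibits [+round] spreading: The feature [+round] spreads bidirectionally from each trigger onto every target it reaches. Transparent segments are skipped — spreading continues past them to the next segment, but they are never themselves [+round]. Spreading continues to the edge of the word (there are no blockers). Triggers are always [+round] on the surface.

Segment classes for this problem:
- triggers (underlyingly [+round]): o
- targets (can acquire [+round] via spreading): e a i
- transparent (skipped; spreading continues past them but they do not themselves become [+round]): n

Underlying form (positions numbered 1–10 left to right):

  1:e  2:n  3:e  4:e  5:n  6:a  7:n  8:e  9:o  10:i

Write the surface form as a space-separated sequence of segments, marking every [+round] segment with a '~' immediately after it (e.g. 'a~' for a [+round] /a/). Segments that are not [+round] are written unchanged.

e~ n e~ e~ n a~ n e~ o~ i~

From /o/ at 9 rightward: 10 /i/ → [+round]; word edge.
From /o/ at 9 leftward: 8 /e/ → [+round]; 7 /n/ transparent; 6 /a/ → [+round]; 5 /n/ transparent; 4 /e/ → [+round]; 3 /e/ → [+round]; 2 /n/ transparent; 1 /e/ → [+round]; word edge.
[+round] positions on the surface: 1 3 4 6 8 9 10.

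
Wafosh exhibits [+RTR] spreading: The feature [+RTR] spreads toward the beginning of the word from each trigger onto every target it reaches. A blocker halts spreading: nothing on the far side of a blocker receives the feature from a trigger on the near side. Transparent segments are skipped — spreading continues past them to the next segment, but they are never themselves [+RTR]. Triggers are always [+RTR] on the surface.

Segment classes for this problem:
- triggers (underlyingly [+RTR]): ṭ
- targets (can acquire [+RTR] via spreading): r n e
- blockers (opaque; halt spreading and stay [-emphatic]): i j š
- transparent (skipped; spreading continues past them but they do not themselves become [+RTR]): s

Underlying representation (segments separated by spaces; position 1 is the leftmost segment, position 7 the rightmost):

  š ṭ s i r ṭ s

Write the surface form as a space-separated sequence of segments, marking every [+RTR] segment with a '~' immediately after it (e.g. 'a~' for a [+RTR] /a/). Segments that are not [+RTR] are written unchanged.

From /ṭ/ at 2 leftward: 1 /š/ blocks.
From /ṭ/ at 6 leftward: 5 /r/ → [+RTR]; 4 /i/ blocks.
[+RTR] positions on the surface: 2 5 6.

š ṭ~ s i r~ ṭ~ s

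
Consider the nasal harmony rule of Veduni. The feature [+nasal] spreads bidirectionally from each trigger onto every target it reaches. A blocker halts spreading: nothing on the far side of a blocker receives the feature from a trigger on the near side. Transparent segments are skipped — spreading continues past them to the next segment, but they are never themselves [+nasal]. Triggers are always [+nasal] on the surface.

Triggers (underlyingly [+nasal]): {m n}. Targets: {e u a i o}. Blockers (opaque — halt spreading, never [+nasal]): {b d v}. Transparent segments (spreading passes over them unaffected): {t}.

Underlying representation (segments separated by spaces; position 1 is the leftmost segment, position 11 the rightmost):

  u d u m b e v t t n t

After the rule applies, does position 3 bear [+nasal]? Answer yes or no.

yes

From /m/ at 4 rightward: 5 /b/ blocks.
From /m/ at 4 leftward: 3 /u/ → [+nasal]; 2 /d/ blocks.
From /n/ at 10 rightward: 11 /t/ transparent; word edge.
From /n/ at 10 leftward: 9 /t/ transparent; 8 /t/ transparent; 7 /v/ blocks.
Targets with no active source: positions 1 6 stay [-nasal].
[+nasal] positions on the surface: 3 4 10.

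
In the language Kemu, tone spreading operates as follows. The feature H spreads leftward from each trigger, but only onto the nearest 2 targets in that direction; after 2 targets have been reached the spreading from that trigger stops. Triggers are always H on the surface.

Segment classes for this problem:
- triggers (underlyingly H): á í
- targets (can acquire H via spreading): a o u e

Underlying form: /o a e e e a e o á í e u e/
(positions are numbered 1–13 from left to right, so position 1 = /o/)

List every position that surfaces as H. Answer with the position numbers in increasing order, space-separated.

From /á/ at 9 leftward: 8 /o/ → H; 7 /e/ → H; bound reached.
From /í/ at 10 leftward: 9 /á/ is itself a trigger — this domain ends here.
Targets with no active source: positions 1 2 3 4 5 6 11 12 13 stay [-high tone].

7 8 9 10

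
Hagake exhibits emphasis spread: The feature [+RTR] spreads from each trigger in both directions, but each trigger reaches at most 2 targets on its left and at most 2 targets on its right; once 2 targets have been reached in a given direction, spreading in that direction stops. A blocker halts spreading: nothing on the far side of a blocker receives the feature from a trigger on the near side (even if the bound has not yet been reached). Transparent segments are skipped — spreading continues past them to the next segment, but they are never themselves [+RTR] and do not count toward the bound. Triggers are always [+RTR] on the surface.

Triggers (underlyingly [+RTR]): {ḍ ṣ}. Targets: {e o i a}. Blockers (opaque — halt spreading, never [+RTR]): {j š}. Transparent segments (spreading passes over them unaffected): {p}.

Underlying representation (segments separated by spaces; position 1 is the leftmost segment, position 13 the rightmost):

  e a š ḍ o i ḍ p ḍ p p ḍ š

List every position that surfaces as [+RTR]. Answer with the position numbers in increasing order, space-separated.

4 5 6 7 9 12

From /ḍ/ at 4 rightward: 5 /o/ → [+RTR]; 6 /i/ → [+RTR]; bound reached.
From /ḍ/ at 4 leftward: 3 /š/ blocks.
From /ḍ/ at 7 rightward: 8 /p/ transparent; 9 /ḍ/ is itself a trigger — this domain ends here.
From /ḍ/ at 7 leftward: 6 /i/ → [+RTR]; 5 /o/ → [+RTR]; bound reached.
From /ḍ/ at 9 rightward: 10 /p/ transparent; 11 /p/ transparent; 12 /ḍ/ is itself a trigger — this domain ends here.
From /ḍ/ at 9 leftward: 8 /p/ transparent; 7 /ḍ/ is itself a trigger — this domain ends here.
From /ḍ/ at 12 rightward: 13 /š/ blocks.
From /ḍ/ at 12 leftward: 11 /p/ transparent; 10 /p/ transparent; 9 /ḍ/ is itself a trigger — this domain ends here.
Targets with no active source: positions 1 2 stay [-emphatic].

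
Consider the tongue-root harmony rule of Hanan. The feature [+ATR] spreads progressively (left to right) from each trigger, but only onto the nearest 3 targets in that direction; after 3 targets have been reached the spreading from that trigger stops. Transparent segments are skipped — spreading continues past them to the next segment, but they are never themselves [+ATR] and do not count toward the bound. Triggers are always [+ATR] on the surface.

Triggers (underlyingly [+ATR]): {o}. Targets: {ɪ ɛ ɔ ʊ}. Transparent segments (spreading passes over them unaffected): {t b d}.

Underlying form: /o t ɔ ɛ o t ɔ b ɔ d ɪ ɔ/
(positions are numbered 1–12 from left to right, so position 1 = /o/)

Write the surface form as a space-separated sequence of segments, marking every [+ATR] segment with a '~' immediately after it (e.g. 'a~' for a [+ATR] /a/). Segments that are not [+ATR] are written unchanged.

From /o/ at 1 rightward: 2 /t/ transparent; 3 /ɔ/ → [+ATR]; 4 /ɛ/ → [+ATR]; 5 /o/ is itself a trigger — this domain ends here.
From /o/ at 5 rightward: 6 /t/ transparent; 7 /ɔ/ → [+ATR]; 8 /b/ transparent; 9 /ɔ/ → [+ATR]; 10 /d/ transparent; 11 /ɪ/ → [+ATR]; bound reached.
Target with no active source: position 12 stays [-ATR].
[+ATR] positions on the surface: 1 3 4 5 7 9 11.

o~ t ɔ~ ɛ~ o~ t ɔ~ b ɔ~ d ɪ~ ɔ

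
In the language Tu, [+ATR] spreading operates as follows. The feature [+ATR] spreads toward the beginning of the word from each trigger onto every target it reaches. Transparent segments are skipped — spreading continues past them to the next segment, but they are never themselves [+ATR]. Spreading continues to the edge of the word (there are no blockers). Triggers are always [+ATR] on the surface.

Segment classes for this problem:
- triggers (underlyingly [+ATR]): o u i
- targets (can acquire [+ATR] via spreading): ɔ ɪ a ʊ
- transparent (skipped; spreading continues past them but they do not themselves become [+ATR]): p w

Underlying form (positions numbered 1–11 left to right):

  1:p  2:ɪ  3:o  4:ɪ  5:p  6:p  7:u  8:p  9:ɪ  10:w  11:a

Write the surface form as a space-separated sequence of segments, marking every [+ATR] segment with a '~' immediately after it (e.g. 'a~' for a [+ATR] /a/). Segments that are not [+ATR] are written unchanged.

p ɪ~ o~ ɪ~ p p u~ p ɪ w a

From /o/ at 3 leftward: 2 /ɪ/ → [+ATR]; 1 /p/ transparent; word edge.
From /u/ at 7 leftward: 6 /p/ transparent; 5 /p/ transparent; 4 /ɪ/ → [+ATR]; 3 /o/ is itself a trigger — this domain ends here.
Targets with no active source: positions 9 11 stay [-ATR].
[+ATR] positions on the surface: 2 3 4 7.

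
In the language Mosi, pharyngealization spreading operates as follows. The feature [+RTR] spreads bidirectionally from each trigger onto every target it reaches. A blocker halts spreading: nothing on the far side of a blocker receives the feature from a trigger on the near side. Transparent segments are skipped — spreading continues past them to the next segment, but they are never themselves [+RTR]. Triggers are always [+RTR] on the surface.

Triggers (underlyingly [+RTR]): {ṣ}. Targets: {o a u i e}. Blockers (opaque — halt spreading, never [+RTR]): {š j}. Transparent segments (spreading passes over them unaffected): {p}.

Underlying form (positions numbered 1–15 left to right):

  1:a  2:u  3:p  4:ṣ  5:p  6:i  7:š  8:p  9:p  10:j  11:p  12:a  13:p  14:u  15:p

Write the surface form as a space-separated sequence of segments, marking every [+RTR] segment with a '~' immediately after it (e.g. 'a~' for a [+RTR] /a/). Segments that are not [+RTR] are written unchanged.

a~ u~ p ṣ~ p i~ š p p j p a p u p

From /ṣ/ at 4 rightward: 5 /p/ transparent; 6 /i/ → [+RTR]; 7 /š/ blocks.
From /ṣ/ at 4 leftward: 3 /p/ transparent; 2 /u/ → [+RTR]; 1 /a/ → [+RTR]; word edge.
Targets with no active source: positions 12 14 stay [-emphatic].
[+RTR] positions on the surface: 1 2 4 6.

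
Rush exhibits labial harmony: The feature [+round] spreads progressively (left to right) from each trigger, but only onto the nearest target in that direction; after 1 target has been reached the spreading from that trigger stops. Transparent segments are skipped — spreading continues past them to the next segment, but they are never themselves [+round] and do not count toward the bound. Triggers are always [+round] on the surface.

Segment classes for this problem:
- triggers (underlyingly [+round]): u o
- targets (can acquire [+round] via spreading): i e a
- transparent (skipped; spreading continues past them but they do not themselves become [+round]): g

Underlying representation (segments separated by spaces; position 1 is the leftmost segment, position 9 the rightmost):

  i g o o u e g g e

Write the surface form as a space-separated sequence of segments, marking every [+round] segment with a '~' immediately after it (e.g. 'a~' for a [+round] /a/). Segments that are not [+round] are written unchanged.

From /o/ at 3 rightward: 4 /o/ is itself a trigger — this domain ends here.
From /o/ at 4 rightward: 5 /u/ is itself a trigger — this domain ends here.
From /u/ at 5 rightward: 6 /e/ → [+round]; bound reached.
Targets with no active source: positions 1 9 stay [-round].
[+round] positions on the surface: 3 4 5 6.

i g o~ o~ u~ e~ g g e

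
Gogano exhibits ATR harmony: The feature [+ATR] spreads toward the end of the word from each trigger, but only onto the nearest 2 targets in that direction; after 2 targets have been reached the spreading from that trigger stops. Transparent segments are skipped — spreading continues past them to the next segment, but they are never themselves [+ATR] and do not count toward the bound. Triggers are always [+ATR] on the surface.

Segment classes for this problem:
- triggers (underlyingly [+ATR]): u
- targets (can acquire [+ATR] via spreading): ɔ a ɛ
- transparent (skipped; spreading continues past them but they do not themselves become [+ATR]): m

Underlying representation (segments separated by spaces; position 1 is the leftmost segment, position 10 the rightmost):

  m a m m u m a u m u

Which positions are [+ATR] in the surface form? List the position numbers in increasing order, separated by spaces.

5 7 8 10

From /u/ at 5 rightward: 6 /m/ transparent; 7 /a/ → [+ATR]; 8 /u/ is itself a trigger — this domain ends here.
From /u/ at 8 rightward: 9 /m/ transparent; 10 /u/ is itself a trigger — this domain ends here.
From /u/ at 10 rightward: word edge.
Target with no active source: position 2 stays [-ATR].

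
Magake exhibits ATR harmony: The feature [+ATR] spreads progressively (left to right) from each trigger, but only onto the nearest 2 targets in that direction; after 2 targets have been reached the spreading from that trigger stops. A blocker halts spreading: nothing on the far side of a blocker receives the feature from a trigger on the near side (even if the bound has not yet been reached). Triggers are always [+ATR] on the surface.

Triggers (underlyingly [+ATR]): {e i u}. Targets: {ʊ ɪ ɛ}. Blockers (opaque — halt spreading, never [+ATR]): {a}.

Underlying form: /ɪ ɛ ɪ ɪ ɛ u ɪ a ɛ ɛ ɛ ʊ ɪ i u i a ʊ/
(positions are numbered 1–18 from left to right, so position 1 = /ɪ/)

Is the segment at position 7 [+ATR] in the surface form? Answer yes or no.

yes

From /u/ at 6 rightward: 7 /ɪ/ → [+ATR]; 8 /a/ blocks.
From /i/ at 14 rightward: 15 /u/ is itself a trigger — this domain ends here.
From /u/ at 15 rightward: 16 /i/ is itself a trigger — this domain ends here.
From /i/ at 16 rightward: 17 /a/ blocks.
Targets with no active source: positions 1 2 3 4 5 9 10 11 12 13 18 stay [-ATR].
[+ATR] positions on the surface: 6 7 14 15 16.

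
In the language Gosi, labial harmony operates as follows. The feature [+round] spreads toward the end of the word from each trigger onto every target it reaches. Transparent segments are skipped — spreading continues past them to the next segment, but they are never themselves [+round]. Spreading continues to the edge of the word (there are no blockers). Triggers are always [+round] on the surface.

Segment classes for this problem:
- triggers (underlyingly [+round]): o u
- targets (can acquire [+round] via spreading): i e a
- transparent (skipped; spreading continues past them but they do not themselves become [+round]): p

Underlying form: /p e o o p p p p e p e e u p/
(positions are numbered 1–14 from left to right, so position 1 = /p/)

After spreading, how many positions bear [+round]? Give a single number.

6

From /o/ at 3 rightward: 4 /o/ is itself a trigger — this domain ends here.
From /o/ at 4 rightward: 5 /p/ transparent; 6 /p/ transparent; 7 /p/ transparent; 8 /p/ transparent; 9 /e/ → [+round]; 10 /p/ transparent; 11 /e/ → [+round]; 12 /e/ → [+round]; 13 /u/ is itself a trigger — this domain ends here.
From /u/ at 13 rightward: 14 /p/ transparent; word edge.
Target with no active source: position 2 stays [-round].
[+round] positions on the surface: 3 4 9 11 12 13.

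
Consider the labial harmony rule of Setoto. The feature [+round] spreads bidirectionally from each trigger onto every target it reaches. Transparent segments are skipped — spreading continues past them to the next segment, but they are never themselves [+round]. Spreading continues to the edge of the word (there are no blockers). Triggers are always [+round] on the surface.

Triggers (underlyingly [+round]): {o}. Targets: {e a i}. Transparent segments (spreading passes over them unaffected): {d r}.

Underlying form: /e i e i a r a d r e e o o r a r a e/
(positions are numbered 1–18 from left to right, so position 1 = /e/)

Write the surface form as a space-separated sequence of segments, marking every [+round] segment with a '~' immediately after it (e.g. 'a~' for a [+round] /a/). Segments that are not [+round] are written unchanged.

e~ i~ e~ i~ a~ r a~ d r e~ e~ o~ o~ r a~ r a~ e~

From /o/ at 12 rightward: 13 /o/ is itself a trigger — this domain ends here.
From /o/ at 12 leftward: 11 /e/ → [+round]; 10 /e/ → [+round]; 9 /r/ transparent; 8 /d/ transparent; 7 /a/ → [+round]; 6 /r/ transparent; 5 /a/ → [+round]; 4 /i/ → [+round]; 3 /e/ → [+round]; 2 /i/ → [+round]; 1 /e/ → [+round]; word edge.
From /o/ at 13 rightward: 14 /r/ transparent; 15 /a/ → [+round]; 16 /r/ transparent; 17 /a/ → [+round]; 18 /e/ → [+round]; word edge.
From /o/ at 13 leftward: 12 /o/ is itself a trigger — this domain ends here.
[+round] positions on the surface: 1 2 3 4 5 7 10 11 12 13 15 17 18.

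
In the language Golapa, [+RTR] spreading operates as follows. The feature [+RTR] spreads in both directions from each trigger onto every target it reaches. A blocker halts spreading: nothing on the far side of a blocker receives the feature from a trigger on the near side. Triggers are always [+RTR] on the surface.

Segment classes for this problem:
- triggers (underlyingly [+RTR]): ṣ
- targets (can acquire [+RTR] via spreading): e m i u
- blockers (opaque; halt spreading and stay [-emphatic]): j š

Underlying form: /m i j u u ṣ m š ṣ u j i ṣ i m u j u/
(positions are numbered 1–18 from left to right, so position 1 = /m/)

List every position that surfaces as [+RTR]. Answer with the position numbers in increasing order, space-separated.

4 5 6 7 9 10 12 13 14 15 16

From /ṣ/ at 6 rightward: 7 /m/ → [+RTR]; 8 /š/ blocks.
From /ṣ/ at 6 leftward: 5 /u/ → [+RTR]; 4 /u/ → [+RTR]; 3 /j/ blocks.
From /ṣ/ at 9 rightward: 10 /u/ → [+RTR]; 11 /j/ blocks.
From /ṣ/ at 9 leftward: 8 /š/ blocks.
From /ṣ/ at 13 rightward: 14 /i/ → [+RTR]; 15 /m/ → [+RTR]; 16 /u/ → [+RTR]; 17 /j/ blocks.
From /ṣ/ at 13 leftward: 12 /i/ → [+RTR]; 11 /j/ blocks.
Targets with no active source: positions 1 2 18 stay [-emphatic].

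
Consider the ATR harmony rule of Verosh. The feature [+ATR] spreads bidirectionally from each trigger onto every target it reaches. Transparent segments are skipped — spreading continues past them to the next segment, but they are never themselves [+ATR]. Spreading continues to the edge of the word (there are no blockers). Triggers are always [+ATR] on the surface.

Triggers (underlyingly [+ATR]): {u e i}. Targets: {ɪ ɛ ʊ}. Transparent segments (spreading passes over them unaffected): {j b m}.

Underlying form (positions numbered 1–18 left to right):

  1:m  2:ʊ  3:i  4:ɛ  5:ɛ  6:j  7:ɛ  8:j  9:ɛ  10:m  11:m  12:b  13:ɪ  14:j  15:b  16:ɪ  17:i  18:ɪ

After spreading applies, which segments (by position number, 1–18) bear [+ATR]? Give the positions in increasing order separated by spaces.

From /i/ at 3 rightward: 4 /ɛ/ → [+ATR]; 5 /ɛ/ → [+ATR]; 6 /j/ transparent; 7 /ɛ/ → [+ATR]; 8 /j/ transparent; 9 /ɛ/ → [+ATR]; 10 /m/ transparent; 11 /m/ transparent; 12 /b/ transparent; 13 /ɪ/ → [+ATR]; 14 /j/ transparent; 15 /b/ transparent; 16 /ɪ/ → [+ATR]; 17 /i/ is itself a trigger — this domain ends here.
From /i/ at 3 leftward: 2 /ʊ/ → [+ATR]; 1 /m/ transparent; word edge.
From /i/ at 17 rightward: 18 /ɪ/ → [+ATR]; word edge.
From /i/ at 17 leftward: 16 /ɪ/ → [+ATR]; 15 /b/ transparent; 14 /j/ transparent; 13 /ɪ/ → [+ATR]; 12 /b/ transparent; 11 /m/ transparent; 10 /m/ transparent; 9 /ɛ/ → [+ATR]; 8 /j/ transparent; 7 /ɛ/ → [+ATR]; 6 /j/ transparent; 5 /ɛ/ → [+ATR]; 4 /ɛ/ → [+ATR]; 3 /i/ is itself a trigger — this domain ends here.

2 3 4 5 7 9 13 16 17 18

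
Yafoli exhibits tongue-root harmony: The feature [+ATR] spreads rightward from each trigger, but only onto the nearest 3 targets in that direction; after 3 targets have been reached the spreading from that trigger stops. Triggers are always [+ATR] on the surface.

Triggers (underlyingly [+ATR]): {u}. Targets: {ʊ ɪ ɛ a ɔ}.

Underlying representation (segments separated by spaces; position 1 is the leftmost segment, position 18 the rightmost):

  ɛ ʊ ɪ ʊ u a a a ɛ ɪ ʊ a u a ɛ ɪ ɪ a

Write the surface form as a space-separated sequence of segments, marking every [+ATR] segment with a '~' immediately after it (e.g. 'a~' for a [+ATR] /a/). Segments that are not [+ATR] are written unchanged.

ɛ ʊ ɪ ʊ u~ a~ a~ a~ ɛ ɪ ʊ a u~ a~ ɛ~ ɪ~ ɪ a

From /u/ at 5 rightward: 6 /a/ → [+ATR]; 7 /a/ → [+ATR]; 8 /a/ → [+ATR]; bound reached.
From /u/ at 13 rightward: 14 /a/ → [+ATR]; 15 /ɛ/ → [+ATR]; 16 /ɪ/ → [+ATR]; bound reached.
Targets with no active source: positions 1 2 3 4 9 10 11 12 17 18 stay [-ATR].
[+ATR] positions on the surface: 5 6 7 8 13 14 15 16.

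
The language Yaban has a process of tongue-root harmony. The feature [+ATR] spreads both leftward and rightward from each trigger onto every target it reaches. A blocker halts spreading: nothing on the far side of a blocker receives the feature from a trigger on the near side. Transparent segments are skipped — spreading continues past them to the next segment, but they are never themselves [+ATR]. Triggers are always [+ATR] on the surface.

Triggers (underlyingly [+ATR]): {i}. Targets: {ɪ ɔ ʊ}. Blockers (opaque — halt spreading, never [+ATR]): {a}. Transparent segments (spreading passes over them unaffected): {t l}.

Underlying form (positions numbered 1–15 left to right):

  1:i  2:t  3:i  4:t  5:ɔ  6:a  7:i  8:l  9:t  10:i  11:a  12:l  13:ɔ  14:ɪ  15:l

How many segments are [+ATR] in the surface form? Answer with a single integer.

From /i/ at 1 rightward: 2 /t/ transparent; 3 /i/ is itself a trigger — this domain ends here.
From /i/ at 1 leftward: word edge.
From /i/ at 3 rightward: 4 /t/ transparent; 5 /ɔ/ → [+ATR]; 6 /a/ blocks.
From /i/ at 3 leftward: 2 /t/ transparent; 1 /i/ is itself a trigger — this domain ends here.
From /i/ at 7 rightward: 8 /l/ transparent; 9 /t/ transparent; 10 /i/ is itself a trigger — this domain ends here.
From /i/ at 7 leftward: 6 /a/ blocks.
From /i/ at 10 rightward: 11 /a/ blocks.
From /i/ at 10 leftward: 9 /t/ transparent; 8 /l/ transparent; 7 /i/ is itself a trigger — this domain ends here.
Targets with no active source: positions 13 14 stay [-ATR].
[+ATR] positions on the surface: 1 3 5 7 10.

5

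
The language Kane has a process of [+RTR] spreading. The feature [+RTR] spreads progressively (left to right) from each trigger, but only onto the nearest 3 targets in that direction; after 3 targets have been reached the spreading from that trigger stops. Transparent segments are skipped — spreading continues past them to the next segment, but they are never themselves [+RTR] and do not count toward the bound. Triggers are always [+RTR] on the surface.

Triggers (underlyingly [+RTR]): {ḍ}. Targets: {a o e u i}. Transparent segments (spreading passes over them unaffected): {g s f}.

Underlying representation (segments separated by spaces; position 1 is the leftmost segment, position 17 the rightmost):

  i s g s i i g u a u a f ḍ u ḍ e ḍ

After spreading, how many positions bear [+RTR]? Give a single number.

From /ḍ/ at 13 rightward: 14 /u/ → [+RTR]; 15 /ḍ/ is itself a trigger — this domain ends here.
From /ḍ/ at 15 rightward: 16 /e/ → [+RTR]; 17 /ḍ/ is itself a trigger — this domain ends here.
From /ḍ/ at 17 rightward: word edge.
Targets with no active source: positions 1 5 6 8 9 10 11 stay [-emphatic].
[+RTR] positions on the surface: 13 14 15 16 17.

5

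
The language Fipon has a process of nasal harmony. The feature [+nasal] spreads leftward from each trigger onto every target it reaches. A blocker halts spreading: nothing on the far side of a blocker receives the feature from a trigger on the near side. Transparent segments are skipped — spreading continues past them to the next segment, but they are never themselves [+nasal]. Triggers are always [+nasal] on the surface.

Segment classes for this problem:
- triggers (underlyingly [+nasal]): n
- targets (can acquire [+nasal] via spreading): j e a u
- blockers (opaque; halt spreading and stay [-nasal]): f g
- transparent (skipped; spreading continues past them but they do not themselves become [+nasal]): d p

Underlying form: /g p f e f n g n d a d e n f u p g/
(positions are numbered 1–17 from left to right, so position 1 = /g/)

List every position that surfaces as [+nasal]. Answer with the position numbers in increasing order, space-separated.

6 8 10 12 13

From /n/ at 6 leftward: 5 /f/ blocks.
From /n/ at 8 leftward: 7 /g/ blocks.
From /n/ at 13 leftward: 12 /e/ → [+nasal]; 11 /d/ transparent; 10 /a/ → [+nasal]; 9 /d/ transparent; 8 /n/ is itself a trigger — this domain ends here.
Targets with no active source: positions 4 15 stay [-nasal].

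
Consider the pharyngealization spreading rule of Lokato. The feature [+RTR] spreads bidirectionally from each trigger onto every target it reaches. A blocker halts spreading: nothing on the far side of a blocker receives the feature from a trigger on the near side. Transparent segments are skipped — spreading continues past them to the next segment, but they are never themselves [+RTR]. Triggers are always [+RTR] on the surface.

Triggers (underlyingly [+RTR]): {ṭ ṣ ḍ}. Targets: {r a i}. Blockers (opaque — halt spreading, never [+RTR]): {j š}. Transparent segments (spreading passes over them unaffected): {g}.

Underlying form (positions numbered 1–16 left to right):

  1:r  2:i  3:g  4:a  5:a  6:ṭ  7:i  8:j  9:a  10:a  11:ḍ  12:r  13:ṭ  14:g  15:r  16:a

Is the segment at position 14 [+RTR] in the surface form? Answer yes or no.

From /ṭ/ at 6 rightward: 7 /i/ → [+RTR]; 8 /j/ blocks.
From /ṭ/ at 6 leftward: 5 /a/ → [+RTR]; 4 /a/ → [+RTR]; 3 /g/ transparent; 2 /i/ → [+RTR]; 1 /r/ → [+RTR]; word edge.
From /ḍ/ at 11 rightward: 12 /r/ → [+RTR]; 13 /ṭ/ is itself a trigger — this domain ends here.
From /ḍ/ at 11 leftward: 10 /a/ → [+RTR]; 9 /a/ → [+RTR]; 8 /j/ blocks.
From /ṭ/ at 13 rightward: 14 /g/ transparent; 15 /r/ → [+RTR]; 16 /a/ → [+RTR]; word edge.
From /ṭ/ at 13 leftward: 12 /r/ → [+RTR]; 11 /ḍ/ is itself a trigger — this domain ends here.
[+RTR] positions on the surface: 1 2 4 5 6 7 9 10 11 12 13 15 16.

no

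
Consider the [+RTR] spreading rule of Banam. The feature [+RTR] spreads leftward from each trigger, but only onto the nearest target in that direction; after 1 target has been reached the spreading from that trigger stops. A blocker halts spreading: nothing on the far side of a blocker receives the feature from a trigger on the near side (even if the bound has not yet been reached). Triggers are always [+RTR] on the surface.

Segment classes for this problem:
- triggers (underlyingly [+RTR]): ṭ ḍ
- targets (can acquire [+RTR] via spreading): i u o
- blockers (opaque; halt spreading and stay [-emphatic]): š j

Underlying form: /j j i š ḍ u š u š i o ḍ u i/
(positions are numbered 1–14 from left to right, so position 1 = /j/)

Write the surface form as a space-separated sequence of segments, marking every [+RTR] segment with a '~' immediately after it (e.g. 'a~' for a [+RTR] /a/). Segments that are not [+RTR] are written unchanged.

j j i š ḍ~ u š u š i o~ ḍ~ u i

From /ḍ/ at 5 leftward: 4 /š/ blocks.
From /ḍ/ at 12 leftward: 11 /o/ → [+RTR]; bound reached.
Targets with no active source: positions 3 6 8 10 13 14 stay [-emphatic].
[+RTR] positions on the surface: 5 11 12.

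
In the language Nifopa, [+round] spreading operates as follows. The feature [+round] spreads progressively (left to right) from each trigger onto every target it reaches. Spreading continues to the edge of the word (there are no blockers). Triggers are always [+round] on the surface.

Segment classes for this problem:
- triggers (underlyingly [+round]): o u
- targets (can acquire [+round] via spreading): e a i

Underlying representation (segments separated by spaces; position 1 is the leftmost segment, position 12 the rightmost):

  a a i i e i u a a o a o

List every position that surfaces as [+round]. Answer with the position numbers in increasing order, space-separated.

From /u/ at 7 rightward: 8 /a/ → [+round]; 9 /a/ → [+round]; 10 /o/ is itself a trigger — this domain ends here.
From /o/ at 10 rightward: 11 /a/ → [+round]; 12 /o/ is itself a trigger — this domain ends here.
From /o/ at 12 rightward: word edge.
Targets with no active source: positions 1 2 3 4 5 6 stay [-round].

7 8 9 10 11 12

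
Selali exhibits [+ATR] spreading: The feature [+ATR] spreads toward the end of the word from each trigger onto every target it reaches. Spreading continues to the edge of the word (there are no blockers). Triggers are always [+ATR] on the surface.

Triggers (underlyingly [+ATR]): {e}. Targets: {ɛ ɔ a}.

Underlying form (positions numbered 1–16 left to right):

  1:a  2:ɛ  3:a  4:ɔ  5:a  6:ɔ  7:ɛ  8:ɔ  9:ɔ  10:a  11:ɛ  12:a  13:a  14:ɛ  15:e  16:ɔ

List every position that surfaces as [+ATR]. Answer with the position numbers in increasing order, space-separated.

From /e/ at 15 rightward: 16 /ɔ/ → [+ATR]; word edge.
Targets with no active source: positions 1 2 3 4 5 6 7 8 9 10 11 12 13 14 stay [-ATR].

15 16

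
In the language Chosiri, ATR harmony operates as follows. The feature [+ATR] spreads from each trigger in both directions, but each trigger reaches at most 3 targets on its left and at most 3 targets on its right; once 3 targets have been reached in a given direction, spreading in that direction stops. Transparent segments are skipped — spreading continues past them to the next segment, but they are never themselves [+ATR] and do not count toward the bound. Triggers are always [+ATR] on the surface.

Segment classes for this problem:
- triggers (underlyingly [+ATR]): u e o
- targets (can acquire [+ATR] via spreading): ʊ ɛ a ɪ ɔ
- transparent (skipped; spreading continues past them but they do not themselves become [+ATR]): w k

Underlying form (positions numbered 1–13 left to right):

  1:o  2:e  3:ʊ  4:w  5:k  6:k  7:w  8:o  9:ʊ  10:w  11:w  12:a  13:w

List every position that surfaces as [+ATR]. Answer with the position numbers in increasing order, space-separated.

1 2 3 8 9 12

From /o/ at 1 rightward: 2 /e/ is itself a trigger — this domain ends here.
From /o/ at 1 leftward: word edge.
From /e/ at 2 rightward: 3 /ʊ/ → [+ATR]; 4 /w/ transparent; 5 /k/ transparent; 6 /k/ transparent; 7 /w/ transparent; 8 /o/ is itself a trigger — this domain ends here.
From /e/ at 2 leftward: 1 /o/ is itself a trigger — this domain ends here.
From /o/ at 8 rightward: 9 /ʊ/ → [+ATR]; 10 /w/ transparent; 11 /w/ transparent; 12 /a/ → [+ATR]; 13 /w/ transparent; word edge.
From /o/ at 8 leftward: 7 /w/ transparent; 6 /k/ transparent; 5 /k/ transparent; 4 /w/ transparent; 3 /ʊ/ → [+ATR]; 2 /e/ is itself a trigger — this domain ends here.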